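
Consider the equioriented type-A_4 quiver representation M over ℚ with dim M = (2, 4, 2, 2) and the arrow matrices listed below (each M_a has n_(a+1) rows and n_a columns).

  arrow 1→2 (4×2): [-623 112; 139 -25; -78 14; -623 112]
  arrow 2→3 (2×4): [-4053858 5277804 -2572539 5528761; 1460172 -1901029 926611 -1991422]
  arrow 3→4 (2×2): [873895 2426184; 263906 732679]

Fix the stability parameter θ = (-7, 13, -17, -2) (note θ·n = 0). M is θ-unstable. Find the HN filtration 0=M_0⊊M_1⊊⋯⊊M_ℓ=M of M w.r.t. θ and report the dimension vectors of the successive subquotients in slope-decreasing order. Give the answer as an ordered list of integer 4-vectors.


Via rank(M_{q-1}∘⋯∘M_p): M ≅ I[1,4]^2, I[2,2]^2.
μ_θ-semistable layers: μ^(1)=13; μ^(2)=-2; μ^(3)=-7

((0, 2, 0, 0); (0, 2, 2, 2); (2, 0, 0, 0))


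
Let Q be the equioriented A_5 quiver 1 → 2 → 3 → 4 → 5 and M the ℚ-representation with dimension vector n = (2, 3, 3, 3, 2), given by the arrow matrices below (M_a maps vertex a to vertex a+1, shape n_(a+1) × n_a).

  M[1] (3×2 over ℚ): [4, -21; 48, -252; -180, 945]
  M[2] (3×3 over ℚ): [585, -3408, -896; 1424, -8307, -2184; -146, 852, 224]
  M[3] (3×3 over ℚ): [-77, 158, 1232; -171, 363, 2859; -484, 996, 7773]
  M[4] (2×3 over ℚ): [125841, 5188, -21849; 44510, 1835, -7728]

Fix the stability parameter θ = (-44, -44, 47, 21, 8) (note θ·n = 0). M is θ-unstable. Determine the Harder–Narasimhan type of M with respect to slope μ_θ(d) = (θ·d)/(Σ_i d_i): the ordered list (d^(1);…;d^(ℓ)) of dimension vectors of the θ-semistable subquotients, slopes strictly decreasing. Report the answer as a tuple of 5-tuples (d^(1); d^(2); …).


Barcode: M ≅ I[1,1], I[1,5], I[2,2], I[2,5], I[3,4]. HN layers by μ_θ (3 steps, strictly decreasing):
  μ^(1)=34; μ^(2)=76/3; μ^(3)=-44

((0, 0, 1, 1, 0); (0, 0, 2, 2, 2); (2, 3, 0, 0, 0))


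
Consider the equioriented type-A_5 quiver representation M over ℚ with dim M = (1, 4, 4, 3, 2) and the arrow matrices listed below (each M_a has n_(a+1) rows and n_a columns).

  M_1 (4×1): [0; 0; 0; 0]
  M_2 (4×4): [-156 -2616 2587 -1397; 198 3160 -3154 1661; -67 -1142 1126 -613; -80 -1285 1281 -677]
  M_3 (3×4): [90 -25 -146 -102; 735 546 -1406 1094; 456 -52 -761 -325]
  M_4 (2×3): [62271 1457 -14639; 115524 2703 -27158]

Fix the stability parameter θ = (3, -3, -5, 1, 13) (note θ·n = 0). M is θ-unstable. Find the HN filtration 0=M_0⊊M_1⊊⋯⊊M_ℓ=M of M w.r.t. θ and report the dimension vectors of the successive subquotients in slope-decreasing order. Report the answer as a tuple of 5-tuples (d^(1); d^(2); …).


Via rank(M_{q-1}∘⋯∘M_p): M ≅ I[1,1], I[2,3], I[2,4], I[2,5]^2.
μ_θ-semistable layers: μ^(1)=13; μ^(2)=3; μ^(3)=1; μ^(4)=-4

((0, 0, 0, 0, 2); (1, 0, 0, 0, 0); (0, 0, 0, 3, 0); (0, 4, 4, 0, 0))


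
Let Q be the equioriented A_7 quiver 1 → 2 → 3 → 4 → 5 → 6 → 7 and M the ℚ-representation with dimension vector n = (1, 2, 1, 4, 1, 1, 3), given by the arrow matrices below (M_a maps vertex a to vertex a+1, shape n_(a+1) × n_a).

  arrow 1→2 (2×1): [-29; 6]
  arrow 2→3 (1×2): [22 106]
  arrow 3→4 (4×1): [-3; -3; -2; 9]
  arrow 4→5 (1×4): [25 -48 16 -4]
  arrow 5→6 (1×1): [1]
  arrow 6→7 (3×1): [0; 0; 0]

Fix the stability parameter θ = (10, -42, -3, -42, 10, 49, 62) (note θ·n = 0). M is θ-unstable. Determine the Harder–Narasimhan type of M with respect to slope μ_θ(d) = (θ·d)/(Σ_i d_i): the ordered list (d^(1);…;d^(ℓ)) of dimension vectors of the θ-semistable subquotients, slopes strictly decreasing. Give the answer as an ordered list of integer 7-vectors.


Barcode: M ≅ I[1,6], I[2,2], I[4,4]^3, I[7,7]^3. HN layers by μ_θ (5 steps, strictly decreasing):
  μ^(1)=62; μ^(2)=49; μ^(3)=10; μ^(4)=-77/4; μ^(5)=-42

((0, 0, 0, 0, 0, 0, 3); (0, 0, 0, 0, 0, 1, 0); (0, 0, 0, 0, 1, 0, 0); (1, 1, 1, 1, 0, 0, 0); (0, 1, 0, 3, 0, 0, 0))


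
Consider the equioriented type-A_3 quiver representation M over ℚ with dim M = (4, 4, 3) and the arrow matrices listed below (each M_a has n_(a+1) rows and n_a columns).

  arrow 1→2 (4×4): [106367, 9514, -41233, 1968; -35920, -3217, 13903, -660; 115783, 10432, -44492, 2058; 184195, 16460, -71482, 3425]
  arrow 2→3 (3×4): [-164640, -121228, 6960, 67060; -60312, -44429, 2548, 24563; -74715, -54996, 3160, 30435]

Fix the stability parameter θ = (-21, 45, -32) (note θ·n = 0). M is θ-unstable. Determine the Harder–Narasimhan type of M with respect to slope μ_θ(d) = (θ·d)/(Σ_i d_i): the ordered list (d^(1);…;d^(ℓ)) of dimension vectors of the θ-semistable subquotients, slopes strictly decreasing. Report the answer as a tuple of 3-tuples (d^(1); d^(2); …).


Barcode: M ≅ I[1,2]^2, I[1,3]^2, I[3,3]. HN layers by μ_θ (4 steps, strictly decreasing):
  μ^(1)=45; μ^(2)=13/2; μ^(3)=-21; μ^(4)=-32

((0, 2, 0); (0, 2, 2); (4, 0, 0); (0, 0, 1))


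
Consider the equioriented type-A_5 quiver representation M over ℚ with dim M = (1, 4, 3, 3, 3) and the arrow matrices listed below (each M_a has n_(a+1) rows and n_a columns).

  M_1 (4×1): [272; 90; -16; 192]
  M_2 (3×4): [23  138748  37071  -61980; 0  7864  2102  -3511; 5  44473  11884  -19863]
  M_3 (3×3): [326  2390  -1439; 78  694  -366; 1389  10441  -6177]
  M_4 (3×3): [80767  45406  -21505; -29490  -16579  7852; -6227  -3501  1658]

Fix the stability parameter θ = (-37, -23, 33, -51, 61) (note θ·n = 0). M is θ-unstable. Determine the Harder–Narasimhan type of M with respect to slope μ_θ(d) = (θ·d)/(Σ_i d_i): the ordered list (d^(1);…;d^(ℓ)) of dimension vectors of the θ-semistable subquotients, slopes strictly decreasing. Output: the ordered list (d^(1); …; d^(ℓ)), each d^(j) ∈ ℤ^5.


Via rank(M_{q-1}∘⋯∘M_p): M ≅ I[1,5], I[2,2], I[2,3], I[2,5], I[4,5].
μ_θ-semistable layers: μ^(1)=61; μ^(2)=33; μ^(3)=-9; μ^(4)=-23; μ^(5)=-37; μ^(6)=-51

((0, 0, 0, 0, 3); (0, 0, 1, 0, 0); (0, 0, 2, 2, 0); (0, 4, 0, 0, 0); (1, 0, 0, 0, 0); (0, 0, 0, 1, 0))


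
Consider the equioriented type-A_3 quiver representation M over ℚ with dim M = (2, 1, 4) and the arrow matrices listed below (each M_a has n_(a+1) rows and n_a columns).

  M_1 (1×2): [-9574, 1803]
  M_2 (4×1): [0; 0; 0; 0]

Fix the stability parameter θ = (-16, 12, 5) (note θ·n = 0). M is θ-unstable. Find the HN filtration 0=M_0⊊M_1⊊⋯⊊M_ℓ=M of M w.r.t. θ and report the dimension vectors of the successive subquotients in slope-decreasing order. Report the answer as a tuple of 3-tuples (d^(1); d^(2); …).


Via rank(M_{q-1}∘⋯∘M_p): M ≅ I[1,1], I[1,2], I[3,3]^4.
μ_θ-semistable layers: μ^(1)=12; μ^(2)=5; μ^(3)=-16

((0, 1, 0); (0, 0, 4); (2, 0, 0))


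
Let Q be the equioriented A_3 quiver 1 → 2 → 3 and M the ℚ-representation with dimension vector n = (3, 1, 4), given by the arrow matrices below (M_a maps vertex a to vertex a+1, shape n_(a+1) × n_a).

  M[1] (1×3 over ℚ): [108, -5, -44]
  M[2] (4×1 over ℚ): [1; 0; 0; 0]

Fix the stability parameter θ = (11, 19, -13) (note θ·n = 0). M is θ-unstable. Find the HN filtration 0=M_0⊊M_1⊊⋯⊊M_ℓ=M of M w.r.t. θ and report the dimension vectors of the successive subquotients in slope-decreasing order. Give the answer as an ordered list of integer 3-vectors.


Via rank(M_{q-1}∘⋯∘M_p): M ≅ I[1,1]^2, I[1,3], I[3,3]^3.
μ_θ-semistable layers: μ^(1)=11; μ^(2)=17/3; μ^(3)=-13

((2, 0, 0); (1, 1, 1); (0, 0, 3))


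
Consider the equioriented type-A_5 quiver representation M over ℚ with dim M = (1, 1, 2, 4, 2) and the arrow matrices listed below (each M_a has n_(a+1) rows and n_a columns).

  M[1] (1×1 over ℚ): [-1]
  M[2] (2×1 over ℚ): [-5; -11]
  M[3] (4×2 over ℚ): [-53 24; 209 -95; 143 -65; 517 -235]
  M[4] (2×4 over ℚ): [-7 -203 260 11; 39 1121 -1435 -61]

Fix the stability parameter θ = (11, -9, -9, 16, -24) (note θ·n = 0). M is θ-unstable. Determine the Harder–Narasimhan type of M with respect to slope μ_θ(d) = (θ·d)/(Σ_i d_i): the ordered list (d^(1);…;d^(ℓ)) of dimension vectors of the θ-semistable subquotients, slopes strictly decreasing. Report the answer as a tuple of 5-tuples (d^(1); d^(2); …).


Via rank(M_{q-1}∘⋯∘M_p): M ≅ I[1,5], I[3,5], I[4,4]^2.
μ_θ-semistable layers: μ^(1)=16; μ^(2)=-3; μ^(3)=-4; μ^(4)=-9

((0, 0, 0, 2, 0); (1, 1, 1, 1, 1); (0, 0, 0, 1, 1); (0, 0, 1, 0, 0))


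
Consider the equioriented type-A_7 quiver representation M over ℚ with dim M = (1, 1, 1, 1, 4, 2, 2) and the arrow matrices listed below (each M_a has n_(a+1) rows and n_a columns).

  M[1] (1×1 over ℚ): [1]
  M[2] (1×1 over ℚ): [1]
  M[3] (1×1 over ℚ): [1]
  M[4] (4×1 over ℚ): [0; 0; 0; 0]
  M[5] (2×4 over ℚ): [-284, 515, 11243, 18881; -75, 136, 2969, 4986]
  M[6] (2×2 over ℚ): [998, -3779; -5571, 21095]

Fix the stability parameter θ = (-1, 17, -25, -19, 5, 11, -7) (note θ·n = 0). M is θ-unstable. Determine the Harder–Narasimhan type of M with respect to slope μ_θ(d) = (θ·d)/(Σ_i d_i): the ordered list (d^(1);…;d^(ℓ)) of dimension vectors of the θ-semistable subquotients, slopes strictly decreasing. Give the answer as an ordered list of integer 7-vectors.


Interval decomposition of M: I[1,4], I[5,5]^2, I[5,7]^2.
HN type (ℓ=3): μ^(1)=5; μ^(2)=3; μ^(3)=-7

((0, 0, 0, 0, 2, 0, 0); (0, 0, 0, 0, 2, 2, 2); (1, 1, 1, 1, 0, 0, 0))


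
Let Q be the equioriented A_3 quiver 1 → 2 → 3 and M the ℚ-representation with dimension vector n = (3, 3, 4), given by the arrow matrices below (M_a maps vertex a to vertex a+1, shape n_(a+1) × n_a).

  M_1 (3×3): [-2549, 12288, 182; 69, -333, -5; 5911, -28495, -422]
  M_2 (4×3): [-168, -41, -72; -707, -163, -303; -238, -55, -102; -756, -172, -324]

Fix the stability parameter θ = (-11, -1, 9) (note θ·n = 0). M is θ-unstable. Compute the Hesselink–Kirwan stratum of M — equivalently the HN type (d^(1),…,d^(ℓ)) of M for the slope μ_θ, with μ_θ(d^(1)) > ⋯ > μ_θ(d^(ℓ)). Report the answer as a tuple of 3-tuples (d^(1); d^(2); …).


Interval decomposition of M: I[1,2], I[1,3]^2, I[3,3]^2.
HN type (ℓ=3): μ^(1)=9; μ^(2)=-1; μ^(3)=-11

((0, 0, 4); (0, 3, 0); (3, 0, 0))


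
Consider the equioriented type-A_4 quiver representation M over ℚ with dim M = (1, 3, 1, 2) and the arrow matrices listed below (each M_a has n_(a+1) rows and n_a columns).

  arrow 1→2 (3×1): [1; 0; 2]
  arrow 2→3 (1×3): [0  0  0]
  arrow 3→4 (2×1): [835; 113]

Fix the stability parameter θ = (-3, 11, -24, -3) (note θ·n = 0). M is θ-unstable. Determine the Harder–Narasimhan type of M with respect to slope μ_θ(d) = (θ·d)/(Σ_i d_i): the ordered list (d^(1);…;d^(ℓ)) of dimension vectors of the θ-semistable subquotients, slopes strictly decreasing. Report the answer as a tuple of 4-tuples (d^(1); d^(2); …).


Via rank(M_{q-1}∘⋯∘M_p): M ≅ I[1,2], I[2,2]^2, I[3,4], I[4,4].
μ_θ-semistable layers: μ^(1)=11; μ^(2)=-3; μ^(3)=-24

((0, 3, 0, 0); (1, 0, 0, 2); (0, 0, 1, 0))


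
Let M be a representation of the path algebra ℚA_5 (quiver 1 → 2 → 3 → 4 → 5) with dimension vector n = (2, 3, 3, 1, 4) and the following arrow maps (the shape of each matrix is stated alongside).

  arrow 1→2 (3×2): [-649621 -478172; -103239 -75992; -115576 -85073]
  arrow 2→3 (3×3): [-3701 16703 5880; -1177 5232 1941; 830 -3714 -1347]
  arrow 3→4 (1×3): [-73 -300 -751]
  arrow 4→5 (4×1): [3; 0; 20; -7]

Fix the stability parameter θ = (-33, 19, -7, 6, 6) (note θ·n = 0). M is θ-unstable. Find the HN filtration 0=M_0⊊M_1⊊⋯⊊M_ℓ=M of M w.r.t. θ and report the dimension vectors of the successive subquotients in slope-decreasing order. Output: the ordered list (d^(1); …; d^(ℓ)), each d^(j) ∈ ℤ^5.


Via rank(M_{q-1}∘⋯∘M_p): M ≅ I[1,3], I[1,5], I[2,3], I[5,5]^3.
μ_θ-semistable layers: μ^(1)=6; μ^(2)=-33

((0, 3, 3, 1, 4); (2, 0, 0, 0, 0))


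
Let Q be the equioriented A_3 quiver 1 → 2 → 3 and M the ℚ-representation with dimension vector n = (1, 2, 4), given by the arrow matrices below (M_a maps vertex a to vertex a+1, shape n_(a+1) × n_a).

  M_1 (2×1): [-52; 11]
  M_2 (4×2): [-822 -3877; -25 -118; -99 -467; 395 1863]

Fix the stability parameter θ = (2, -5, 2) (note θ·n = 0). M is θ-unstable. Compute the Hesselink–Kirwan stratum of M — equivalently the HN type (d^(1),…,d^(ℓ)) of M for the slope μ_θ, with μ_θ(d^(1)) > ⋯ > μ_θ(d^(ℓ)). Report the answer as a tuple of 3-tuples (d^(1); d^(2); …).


Interval decomposition of M: I[1,3], I[2,3], I[3,3]^2.
HN type (ℓ=3): μ^(1)=2; μ^(2)=-3/2; μ^(3)=-5

((0, 0, 4); (1, 1, 0); (0, 1, 0))


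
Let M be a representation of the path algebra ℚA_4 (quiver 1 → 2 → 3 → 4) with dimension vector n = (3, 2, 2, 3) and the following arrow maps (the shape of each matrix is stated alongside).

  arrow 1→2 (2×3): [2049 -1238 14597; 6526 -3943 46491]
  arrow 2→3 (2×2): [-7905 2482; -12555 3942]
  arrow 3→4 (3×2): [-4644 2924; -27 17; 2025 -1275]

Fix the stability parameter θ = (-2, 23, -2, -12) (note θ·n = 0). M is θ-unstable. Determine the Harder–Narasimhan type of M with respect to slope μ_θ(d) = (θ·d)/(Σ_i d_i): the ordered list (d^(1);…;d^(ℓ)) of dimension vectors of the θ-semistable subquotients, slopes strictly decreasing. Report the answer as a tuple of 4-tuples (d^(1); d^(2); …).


Interval decomposition of M: I[1,1], I[1,2], I[1,3], I[3,4], I[4,4]^2.
HN type (ℓ=5): μ^(1)=23; μ^(2)=21/2; μ^(3)=-2; μ^(4)=-7; μ^(5)=-12

((0, 1, 0, 0); (0, 1, 1, 0); (3, 0, 0, 0); (0, 0, 1, 1); (0, 0, 0, 2))


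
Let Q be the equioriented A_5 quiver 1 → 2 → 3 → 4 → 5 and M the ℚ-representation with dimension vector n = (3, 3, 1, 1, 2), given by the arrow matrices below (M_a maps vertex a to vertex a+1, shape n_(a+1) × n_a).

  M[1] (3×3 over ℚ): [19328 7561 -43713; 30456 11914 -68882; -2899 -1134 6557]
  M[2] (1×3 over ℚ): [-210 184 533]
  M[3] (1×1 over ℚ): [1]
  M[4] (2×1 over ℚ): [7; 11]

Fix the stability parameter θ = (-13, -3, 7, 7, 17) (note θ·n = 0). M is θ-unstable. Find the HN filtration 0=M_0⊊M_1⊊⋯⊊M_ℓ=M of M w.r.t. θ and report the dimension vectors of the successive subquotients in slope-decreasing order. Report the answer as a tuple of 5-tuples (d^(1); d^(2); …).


Interval decomposition of M: I[1,1], I[1,2], I[1,5], I[2,2], I[5,5].
HN type (ℓ=4): μ^(1)=17; μ^(2)=7; μ^(3)=-3; μ^(4)=-13

((0, 0, 0, 0, 2); (0, 0, 1, 1, 0); (0, 3, 0, 0, 0); (3, 0, 0, 0, 0))


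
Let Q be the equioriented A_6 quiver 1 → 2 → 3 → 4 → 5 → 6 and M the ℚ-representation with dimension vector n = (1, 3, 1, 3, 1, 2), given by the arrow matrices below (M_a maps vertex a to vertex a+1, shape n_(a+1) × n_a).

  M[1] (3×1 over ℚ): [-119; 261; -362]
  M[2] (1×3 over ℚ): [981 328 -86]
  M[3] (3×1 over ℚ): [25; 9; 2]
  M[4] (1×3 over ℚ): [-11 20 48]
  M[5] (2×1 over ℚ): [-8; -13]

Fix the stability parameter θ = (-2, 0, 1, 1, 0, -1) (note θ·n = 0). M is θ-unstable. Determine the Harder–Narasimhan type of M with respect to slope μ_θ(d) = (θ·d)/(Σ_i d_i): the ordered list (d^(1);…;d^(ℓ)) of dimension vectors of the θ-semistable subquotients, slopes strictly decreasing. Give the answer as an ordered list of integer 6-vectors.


Via rank(M_{q-1}∘⋯∘M_p): M ≅ I[1,6], I[2,2]^2, I[4,4]^2, I[6,6].
μ_θ-semistable layers: μ^(1)=1; μ^(2)=1/4; μ^(3)=0; μ^(4)=-1; μ^(5)=-2

((0, 0, 0, 2, 0, 0); (0, 0, 1, 1, 1, 1); (0, 3, 0, 0, 0, 0); (0, 0, 0, 0, 0, 1); (1, 0, 0, 0, 0, 0))


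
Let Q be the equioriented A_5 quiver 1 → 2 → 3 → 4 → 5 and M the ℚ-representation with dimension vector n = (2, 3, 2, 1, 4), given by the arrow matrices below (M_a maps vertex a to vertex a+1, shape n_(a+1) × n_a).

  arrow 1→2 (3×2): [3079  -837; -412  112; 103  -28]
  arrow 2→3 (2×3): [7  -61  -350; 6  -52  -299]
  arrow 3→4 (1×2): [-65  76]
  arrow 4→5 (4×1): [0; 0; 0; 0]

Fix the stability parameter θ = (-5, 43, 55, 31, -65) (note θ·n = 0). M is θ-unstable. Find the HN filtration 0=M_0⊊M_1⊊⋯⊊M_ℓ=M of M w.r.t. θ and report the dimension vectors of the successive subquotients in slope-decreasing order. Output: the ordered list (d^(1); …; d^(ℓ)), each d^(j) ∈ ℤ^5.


Barcode: M ≅ I[1,3], I[1,4], I[2,2], I[5,5]^4. HN layers by μ_θ (4 steps, strictly decreasing):
  μ^(1)=55; μ^(2)=43; μ^(3)=-5; μ^(4)=-65

((0, 0, 1, 0, 0); (0, 3, 1, 1, 0); (2, 0, 0, 0, 0); (0, 0, 0, 0, 4))


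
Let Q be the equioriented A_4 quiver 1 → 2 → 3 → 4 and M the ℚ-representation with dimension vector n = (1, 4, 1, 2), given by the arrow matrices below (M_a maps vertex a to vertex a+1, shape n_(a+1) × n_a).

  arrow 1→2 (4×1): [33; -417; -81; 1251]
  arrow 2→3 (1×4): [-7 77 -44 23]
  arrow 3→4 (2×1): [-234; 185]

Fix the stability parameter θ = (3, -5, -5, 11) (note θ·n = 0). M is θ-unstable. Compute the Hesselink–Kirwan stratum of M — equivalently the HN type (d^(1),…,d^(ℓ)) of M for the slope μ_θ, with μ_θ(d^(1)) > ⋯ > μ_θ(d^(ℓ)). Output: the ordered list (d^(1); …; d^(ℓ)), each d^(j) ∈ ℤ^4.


Via rank(M_{q-1}∘⋯∘M_p): M ≅ I[1,4], I[2,2]^3, I[4,4].
μ_θ-semistable layers: μ^(1)=11; μ^(2)=-7/3; μ^(3)=-5

((0, 0, 0, 2); (1, 1, 1, 0); (0, 3, 0, 0))


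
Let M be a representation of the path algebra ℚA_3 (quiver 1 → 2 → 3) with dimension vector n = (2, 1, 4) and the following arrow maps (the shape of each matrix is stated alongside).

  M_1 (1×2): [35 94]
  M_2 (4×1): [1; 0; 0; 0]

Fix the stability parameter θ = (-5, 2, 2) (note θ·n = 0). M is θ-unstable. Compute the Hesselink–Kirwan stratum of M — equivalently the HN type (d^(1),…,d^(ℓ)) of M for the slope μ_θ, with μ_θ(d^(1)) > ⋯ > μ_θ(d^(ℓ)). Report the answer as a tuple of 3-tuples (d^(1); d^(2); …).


Barcode: M ≅ I[1,1], I[1,3], I[3,3]^3. HN layers by μ_θ (2 steps, strictly decreasing):
  μ^(1)=2; μ^(2)=-5

((0, 1, 4); (2, 0, 0))


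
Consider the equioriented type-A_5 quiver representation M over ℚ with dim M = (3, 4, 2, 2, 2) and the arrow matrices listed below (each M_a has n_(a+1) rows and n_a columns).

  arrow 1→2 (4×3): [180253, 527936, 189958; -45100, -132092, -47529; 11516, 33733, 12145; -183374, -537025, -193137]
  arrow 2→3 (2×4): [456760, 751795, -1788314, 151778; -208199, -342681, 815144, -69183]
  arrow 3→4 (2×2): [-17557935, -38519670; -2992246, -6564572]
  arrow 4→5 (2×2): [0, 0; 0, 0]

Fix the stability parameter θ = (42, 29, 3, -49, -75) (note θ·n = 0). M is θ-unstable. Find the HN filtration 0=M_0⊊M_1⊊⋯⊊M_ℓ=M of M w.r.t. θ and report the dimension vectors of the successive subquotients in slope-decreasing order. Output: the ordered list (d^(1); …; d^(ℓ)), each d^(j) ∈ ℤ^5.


Interval decomposition of M: I[1,2], I[1,3], I[1,4], I[2,2], I[4,4], I[5,5]^2.
HN type (ℓ=6): μ^(1)=71/2; μ^(2)=29; μ^(3)=74/3; μ^(4)=25/4; μ^(5)=-49; μ^(6)=-75

((1, 1, 0, 0, 0); (0, 1, 0, 0, 0); (1, 1, 1, 0, 0); (1, 1, 1, 1, 0); (0, 0, 0, 1, 0); (0, 0, 0, 0, 2))


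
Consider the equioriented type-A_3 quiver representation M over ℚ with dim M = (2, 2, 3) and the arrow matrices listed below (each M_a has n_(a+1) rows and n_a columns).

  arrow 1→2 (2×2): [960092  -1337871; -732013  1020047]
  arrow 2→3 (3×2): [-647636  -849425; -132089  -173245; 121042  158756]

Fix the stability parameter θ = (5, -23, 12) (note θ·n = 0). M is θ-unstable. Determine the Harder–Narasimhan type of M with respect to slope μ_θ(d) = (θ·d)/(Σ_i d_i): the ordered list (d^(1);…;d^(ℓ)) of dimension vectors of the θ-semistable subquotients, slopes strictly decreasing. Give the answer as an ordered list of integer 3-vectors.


Via rank(M_{q-1}∘⋯∘M_p): M ≅ I[1,3]^2, I[3,3].
μ_θ-semistable layers: μ^(1)=12; μ^(2)=-9

((0, 0, 3); (2, 2, 0))


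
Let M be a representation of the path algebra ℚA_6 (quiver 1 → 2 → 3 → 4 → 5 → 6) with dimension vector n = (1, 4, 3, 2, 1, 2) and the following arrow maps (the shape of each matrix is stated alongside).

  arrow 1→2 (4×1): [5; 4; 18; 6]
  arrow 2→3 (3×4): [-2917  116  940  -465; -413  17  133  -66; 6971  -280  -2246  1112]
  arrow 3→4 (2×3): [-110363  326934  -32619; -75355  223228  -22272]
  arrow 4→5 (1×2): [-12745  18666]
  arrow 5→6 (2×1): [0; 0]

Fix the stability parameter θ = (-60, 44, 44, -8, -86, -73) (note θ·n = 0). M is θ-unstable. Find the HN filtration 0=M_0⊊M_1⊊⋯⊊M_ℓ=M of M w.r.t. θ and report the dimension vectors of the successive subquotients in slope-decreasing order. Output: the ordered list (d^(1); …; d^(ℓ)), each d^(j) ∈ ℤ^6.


Barcode: M ≅ I[1,4], I[2,2], I[2,3], I[2,5], I[6,6]^2. HN layers by μ_θ (5 steps, strictly decreasing):
  μ^(1)=44; μ^(2)=80/3; μ^(3)=-3/2; μ^(4)=-60; μ^(5)=-73

((0, 2, 1, 0, 0, 0); (0, 1, 1, 1, 0, 0); (0, 1, 1, 1, 1, 0); (1, 0, 0, 0, 0, 0); (0, 0, 0, 0, 0, 2))


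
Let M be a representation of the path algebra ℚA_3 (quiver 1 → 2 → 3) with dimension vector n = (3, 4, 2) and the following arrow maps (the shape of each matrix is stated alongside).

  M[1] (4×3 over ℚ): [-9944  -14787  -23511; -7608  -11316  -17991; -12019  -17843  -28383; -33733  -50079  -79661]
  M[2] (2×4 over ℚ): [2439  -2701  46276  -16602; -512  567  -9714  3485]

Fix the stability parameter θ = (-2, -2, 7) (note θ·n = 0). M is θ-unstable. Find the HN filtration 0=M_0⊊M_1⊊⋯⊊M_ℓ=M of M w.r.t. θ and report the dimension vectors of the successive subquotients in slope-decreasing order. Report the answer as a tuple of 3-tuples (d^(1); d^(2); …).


Interval decomposition of M: I[1,2], I[1,3]^2, I[2,2].
HN type (ℓ=2): μ^(1)=7; μ^(2)=-2

((0, 0, 2); (3, 4, 0))


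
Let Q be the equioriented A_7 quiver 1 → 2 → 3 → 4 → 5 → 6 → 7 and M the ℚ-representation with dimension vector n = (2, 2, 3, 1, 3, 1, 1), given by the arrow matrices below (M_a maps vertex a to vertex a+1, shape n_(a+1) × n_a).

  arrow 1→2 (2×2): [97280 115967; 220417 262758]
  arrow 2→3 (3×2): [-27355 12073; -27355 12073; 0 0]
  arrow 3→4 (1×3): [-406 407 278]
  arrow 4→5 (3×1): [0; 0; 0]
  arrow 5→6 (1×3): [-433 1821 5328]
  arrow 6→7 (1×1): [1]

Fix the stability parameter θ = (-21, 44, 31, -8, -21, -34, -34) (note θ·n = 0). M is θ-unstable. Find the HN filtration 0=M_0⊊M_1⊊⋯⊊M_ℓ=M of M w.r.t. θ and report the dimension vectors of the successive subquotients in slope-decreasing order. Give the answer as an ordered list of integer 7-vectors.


Barcode: M ≅ I[1,2], I[1,4], I[3,3]^2, I[5,5]^2, I[5,7]. HN layers by μ_θ (5 steps, strictly decreasing):
  μ^(1)=44; μ^(2)=31; μ^(3)=67/3; μ^(4)=-21; μ^(5)=-89/3

((0, 1, 0, 0, 0, 0, 0); (0, 0, 2, 0, 0, 0, 0); (0, 1, 1, 1, 0, 0, 0); (2, 0, 0, 0, 2, 0, 0); (0, 0, 0, 0, 1, 1, 1))


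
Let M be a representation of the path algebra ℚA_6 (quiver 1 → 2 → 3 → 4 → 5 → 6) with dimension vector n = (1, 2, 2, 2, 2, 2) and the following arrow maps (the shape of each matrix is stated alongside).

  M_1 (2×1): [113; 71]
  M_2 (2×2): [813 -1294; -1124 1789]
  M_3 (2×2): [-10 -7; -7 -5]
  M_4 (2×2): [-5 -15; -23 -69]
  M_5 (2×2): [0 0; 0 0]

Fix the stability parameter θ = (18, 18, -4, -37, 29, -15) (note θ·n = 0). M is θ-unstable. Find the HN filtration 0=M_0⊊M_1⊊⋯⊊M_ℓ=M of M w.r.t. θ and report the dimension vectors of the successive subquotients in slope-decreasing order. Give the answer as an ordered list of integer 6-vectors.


Via rank(M_{q-1}∘⋯∘M_p): M ≅ I[1,5], I[2,4], I[5,5], I[6,6]^2.
μ_θ-semistable layers: μ^(1)=29; μ^(2)=-5/4; μ^(3)=-23/3; μ^(4)=-15

((0, 0, 0, 0, 2, 0); (1, 1, 1, 1, 0, 0); (0, 1, 1, 1, 0, 0); (0, 0, 0, 0, 0, 2))


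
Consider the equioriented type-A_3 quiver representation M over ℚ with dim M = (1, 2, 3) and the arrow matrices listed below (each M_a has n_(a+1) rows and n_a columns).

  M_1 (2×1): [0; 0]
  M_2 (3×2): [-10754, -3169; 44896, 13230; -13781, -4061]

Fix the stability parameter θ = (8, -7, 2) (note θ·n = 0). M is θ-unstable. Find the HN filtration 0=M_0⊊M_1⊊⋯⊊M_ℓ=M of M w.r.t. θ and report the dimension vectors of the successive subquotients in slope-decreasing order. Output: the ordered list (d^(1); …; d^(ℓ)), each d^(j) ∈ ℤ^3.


Via rank(M_{q-1}∘⋯∘M_p): M ≅ I[1,1], I[2,3]^2, I[3,3].
μ_θ-semistable layers: μ^(1)=8; μ^(2)=2; μ^(3)=-7

((1, 0, 0); (0, 0, 3); (0, 2, 0))


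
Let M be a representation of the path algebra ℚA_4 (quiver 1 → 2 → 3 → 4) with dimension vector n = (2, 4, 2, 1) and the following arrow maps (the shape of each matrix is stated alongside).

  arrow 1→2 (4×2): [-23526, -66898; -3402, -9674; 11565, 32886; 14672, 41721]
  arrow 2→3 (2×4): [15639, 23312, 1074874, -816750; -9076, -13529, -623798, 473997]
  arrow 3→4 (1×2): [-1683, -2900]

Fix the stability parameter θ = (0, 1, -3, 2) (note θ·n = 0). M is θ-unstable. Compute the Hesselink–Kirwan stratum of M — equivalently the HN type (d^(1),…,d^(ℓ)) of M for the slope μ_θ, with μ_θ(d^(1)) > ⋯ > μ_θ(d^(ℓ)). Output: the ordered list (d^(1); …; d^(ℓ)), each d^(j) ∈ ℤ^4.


Via rank(M_{q-1}∘⋯∘M_p): M ≅ I[1,3], I[1,4], I[2,2]^2.
μ_θ-semistable layers: μ^(1)=2; μ^(2)=1; μ^(3)=-2/3

((0, 0, 0, 1); (0, 2, 0, 0); (2, 2, 2, 0))


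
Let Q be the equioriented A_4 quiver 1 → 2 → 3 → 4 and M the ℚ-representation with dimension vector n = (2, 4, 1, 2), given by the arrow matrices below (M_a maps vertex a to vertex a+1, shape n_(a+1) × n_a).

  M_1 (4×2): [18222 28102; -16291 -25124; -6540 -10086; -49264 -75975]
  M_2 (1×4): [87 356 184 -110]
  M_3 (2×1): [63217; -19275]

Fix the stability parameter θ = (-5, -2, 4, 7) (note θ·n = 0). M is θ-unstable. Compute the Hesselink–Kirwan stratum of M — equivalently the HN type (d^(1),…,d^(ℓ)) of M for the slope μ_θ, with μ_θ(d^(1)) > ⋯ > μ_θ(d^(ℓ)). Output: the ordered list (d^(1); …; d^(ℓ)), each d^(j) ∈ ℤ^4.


Interval decomposition of M: I[1,2], I[1,4], I[2,2]^2, I[4,4].
HN type (ℓ=4): μ^(1)=7; μ^(2)=4; μ^(3)=-2; μ^(4)=-5

((0, 0, 0, 2); (0, 0, 1, 0); (0, 4, 0, 0); (2, 0, 0, 0))


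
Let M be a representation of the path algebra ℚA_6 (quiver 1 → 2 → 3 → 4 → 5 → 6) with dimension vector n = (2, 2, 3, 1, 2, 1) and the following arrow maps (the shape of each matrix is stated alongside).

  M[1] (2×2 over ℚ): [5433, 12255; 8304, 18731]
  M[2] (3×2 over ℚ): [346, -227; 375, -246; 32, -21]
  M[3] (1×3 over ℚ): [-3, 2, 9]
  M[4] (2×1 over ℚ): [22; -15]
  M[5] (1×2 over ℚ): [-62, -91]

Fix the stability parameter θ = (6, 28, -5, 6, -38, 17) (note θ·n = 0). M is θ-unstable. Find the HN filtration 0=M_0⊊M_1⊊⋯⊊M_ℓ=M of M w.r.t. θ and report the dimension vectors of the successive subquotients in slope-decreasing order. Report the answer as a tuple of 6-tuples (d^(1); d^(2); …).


Interval decomposition of M: I[1,3]^2, I[3,6], I[5,5].
HN type (ℓ=5): μ^(1)=17; μ^(2)=23/2; μ^(3)=6; μ^(4)=-37/3; μ^(5)=-38

((0, 0, 0, 0, 0, 1); (0, 2, 2, 0, 0, 0); (2, 0, 0, 0, 0, 0); (0, 0, 1, 1, 1, 0); (0, 0, 0, 0, 1, 0))


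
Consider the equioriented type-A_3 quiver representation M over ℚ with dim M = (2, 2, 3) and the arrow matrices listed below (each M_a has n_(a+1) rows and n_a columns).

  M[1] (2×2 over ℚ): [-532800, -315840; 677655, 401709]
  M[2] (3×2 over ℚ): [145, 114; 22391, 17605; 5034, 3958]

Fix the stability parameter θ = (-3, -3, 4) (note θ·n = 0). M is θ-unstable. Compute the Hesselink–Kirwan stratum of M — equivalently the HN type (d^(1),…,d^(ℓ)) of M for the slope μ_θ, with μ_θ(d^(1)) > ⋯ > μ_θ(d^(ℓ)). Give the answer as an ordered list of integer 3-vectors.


Barcode: M ≅ I[1,1], I[1,3], I[2,3], I[3,3]. HN layers by μ_θ (2 steps, strictly decreasing):
  μ^(1)=4; μ^(2)=-3

((0, 0, 3); (2, 2, 0))


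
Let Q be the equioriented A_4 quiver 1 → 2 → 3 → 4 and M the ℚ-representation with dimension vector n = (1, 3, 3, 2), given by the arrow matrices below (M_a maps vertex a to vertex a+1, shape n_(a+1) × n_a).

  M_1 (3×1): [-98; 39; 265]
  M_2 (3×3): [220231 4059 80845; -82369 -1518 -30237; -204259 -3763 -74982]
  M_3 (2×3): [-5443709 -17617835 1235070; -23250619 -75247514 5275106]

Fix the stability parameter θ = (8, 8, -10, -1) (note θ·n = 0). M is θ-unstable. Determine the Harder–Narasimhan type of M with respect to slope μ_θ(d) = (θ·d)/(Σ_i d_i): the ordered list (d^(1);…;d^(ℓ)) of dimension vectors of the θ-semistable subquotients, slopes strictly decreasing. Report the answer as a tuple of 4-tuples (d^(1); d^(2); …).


Barcode: M ≅ I[1,4], I[2,3], I[2,4]. HN layers by μ_θ (2 steps, strictly decreasing):
  μ^(1)=5/4; μ^(2)=-1

((1, 1, 1, 1); (0, 2, 2, 1))


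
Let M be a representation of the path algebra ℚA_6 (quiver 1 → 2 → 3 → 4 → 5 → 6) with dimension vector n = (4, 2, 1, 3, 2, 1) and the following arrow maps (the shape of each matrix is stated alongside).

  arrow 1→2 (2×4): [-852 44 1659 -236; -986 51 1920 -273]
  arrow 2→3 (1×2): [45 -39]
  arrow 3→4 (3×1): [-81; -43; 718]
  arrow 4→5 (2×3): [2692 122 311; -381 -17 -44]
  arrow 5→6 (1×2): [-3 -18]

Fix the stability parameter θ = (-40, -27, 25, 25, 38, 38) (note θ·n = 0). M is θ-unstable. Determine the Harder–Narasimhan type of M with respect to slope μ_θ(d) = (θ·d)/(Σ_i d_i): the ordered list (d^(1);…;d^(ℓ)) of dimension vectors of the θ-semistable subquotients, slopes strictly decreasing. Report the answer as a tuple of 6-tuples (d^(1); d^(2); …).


Via rank(M_{q-1}∘⋯∘M_p): M ≅ I[1,1]^2, I[1,2], I[1,4], I[4,5], I[4,6].
μ_θ-semistable layers: μ^(1)=38; μ^(2)=25; μ^(3)=-27; μ^(4)=-40

((0, 0, 0, 0, 2, 1); (0, 0, 1, 3, 0, 0); (0, 2, 0, 0, 0, 0); (4, 0, 0, 0, 0, 0))


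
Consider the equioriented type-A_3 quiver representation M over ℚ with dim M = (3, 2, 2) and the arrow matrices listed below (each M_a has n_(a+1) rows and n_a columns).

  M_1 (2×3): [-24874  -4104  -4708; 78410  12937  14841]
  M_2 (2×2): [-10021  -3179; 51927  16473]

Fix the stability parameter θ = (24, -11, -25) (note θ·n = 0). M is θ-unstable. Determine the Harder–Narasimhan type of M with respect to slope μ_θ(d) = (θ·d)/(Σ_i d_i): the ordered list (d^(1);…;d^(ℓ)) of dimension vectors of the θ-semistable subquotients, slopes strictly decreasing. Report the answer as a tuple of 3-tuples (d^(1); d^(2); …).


Interval decomposition of M: I[1,1], I[1,2], I[1,3], I[3,3].
HN type (ℓ=4): μ^(1)=24; μ^(2)=13/2; μ^(3)=-4; μ^(4)=-25

((1, 0, 0); (1, 1, 0); (1, 1, 1); (0, 0, 1))


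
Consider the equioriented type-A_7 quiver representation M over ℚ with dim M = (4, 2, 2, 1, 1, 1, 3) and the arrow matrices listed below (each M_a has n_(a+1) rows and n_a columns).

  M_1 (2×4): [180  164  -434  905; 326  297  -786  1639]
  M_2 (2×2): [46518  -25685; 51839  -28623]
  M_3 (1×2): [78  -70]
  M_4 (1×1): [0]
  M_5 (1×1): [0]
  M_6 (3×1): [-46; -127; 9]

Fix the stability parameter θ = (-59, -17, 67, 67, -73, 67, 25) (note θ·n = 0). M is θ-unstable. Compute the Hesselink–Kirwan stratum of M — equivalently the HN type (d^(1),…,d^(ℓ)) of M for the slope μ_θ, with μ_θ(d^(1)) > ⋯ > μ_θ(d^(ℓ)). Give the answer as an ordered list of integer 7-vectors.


Interval decomposition of M: I[1,1]^2, I[1,3], I[1,4], I[5,5], I[6,7], I[7,7]^2.
HN type (ℓ=6): μ^(1)=67; μ^(2)=46; μ^(3)=25; μ^(4)=-17; μ^(5)=-59; μ^(6)=-73

((0, 0, 2, 1, 0, 0, 0); (0, 0, 0, 0, 0, 1, 1); (0, 0, 0, 0, 0, 0, 2); (0, 2, 0, 0, 0, 0, 0); (4, 0, 0, 0, 0, 0, 0); (0, 0, 0, 0, 1, 0, 0))


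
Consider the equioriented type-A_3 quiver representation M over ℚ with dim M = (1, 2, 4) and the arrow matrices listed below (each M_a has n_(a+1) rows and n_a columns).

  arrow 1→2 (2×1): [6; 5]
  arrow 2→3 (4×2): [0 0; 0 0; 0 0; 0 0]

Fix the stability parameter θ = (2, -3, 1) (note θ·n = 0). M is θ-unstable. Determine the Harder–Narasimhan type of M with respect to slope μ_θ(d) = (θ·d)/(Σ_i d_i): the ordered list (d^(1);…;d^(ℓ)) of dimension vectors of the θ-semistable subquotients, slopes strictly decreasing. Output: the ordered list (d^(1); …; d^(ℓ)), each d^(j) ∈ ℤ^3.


Via rank(M_{q-1}∘⋯∘M_p): M ≅ I[1,2], I[2,2], I[3,3]^4.
μ_θ-semistable layers: μ^(1)=1; μ^(2)=-1/2; μ^(3)=-3

((0, 0, 4); (1, 1, 0); (0, 1, 0))


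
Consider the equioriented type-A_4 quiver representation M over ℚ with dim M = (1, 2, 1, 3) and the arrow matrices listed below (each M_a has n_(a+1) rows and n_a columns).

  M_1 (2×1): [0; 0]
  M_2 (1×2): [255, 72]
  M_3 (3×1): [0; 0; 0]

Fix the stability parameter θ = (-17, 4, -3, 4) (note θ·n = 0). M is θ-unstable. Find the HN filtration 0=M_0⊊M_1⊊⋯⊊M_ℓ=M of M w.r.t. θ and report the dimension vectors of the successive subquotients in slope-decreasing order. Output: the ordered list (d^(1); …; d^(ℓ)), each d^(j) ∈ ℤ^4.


Via rank(M_{q-1}∘⋯∘M_p): M ≅ I[1,1], I[2,2], I[2,3], I[4,4]^3.
μ_θ-semistable layers: μ^(1)=4; μ^(2)=1/2; μ^(3)=-17

((0, 1, 0, 3); (0, 1, 1, 0); (1, 0, 0, 0))


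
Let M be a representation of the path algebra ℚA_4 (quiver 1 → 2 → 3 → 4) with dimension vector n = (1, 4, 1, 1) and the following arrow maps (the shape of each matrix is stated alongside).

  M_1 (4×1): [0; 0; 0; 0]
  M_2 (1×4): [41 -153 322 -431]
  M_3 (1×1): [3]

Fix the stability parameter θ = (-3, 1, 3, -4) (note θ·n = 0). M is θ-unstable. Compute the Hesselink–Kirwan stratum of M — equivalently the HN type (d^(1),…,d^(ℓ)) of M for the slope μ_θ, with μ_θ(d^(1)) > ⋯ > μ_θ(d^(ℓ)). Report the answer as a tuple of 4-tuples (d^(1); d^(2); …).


Barcode: M ≅ I[1,1], I[2,2]^3, I[2,4]. HN layers by μ_θ (3 steps, strictly decreasing):
  μ^(1)=1; μ^(2)=0; μ^(3)=-3

((0, 3, 0, 0); (0, 1, 1, 1); (1, 0, 0, 0))


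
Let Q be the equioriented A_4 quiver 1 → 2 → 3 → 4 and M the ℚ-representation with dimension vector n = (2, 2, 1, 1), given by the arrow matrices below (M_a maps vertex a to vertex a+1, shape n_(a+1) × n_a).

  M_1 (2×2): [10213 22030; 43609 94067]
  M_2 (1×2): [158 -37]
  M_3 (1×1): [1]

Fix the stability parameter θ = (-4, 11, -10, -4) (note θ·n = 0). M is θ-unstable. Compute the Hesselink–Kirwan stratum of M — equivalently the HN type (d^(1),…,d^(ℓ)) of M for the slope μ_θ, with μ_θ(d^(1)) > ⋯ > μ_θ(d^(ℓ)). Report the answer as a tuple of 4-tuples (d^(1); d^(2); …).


Interval decomposition of M: I[1,2], I[1,4].
HN type (ℓ=3): μ^(1)=11; μ^(2)=-1; μ^(3)=-4

((0, 1, 0, 0); (0, 1, 1, 1); (2, 0, 0, 0))


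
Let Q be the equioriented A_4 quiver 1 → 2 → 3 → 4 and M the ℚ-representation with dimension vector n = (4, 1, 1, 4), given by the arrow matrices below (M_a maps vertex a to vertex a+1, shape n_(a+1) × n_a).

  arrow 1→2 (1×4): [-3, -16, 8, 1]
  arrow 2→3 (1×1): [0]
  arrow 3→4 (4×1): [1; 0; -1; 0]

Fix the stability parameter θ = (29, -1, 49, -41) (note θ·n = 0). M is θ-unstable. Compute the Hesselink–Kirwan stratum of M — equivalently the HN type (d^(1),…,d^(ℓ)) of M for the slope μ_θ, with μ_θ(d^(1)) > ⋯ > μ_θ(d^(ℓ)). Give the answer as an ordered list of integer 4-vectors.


Barcode: M ≅ I[1,1]^3, I[1,2], I[3,4], I[4,4]^3. HN layers by μ_θ (4 steps, strictly decreasing):
  μ^(1)=29; μ^(2)=14; μ^(3)=4; μ^(4)=-41

((3, 0, 0, 0); (1, 1, 0, 0); (0, 0, 1, 1); (0, 0, 0, 3))


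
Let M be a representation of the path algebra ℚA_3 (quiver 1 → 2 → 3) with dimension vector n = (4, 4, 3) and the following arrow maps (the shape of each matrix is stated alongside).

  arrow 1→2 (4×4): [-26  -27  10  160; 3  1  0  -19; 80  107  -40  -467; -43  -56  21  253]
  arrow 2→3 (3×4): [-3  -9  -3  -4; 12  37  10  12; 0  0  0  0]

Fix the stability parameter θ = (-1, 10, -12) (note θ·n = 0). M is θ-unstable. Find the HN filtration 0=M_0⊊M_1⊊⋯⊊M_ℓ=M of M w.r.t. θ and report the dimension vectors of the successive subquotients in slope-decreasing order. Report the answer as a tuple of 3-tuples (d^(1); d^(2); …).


Via rank(M_{q-1}∘⋯∘M_p): M ≅ I[1,2]^2, I[1,3]^2, I[3,3].
μ_θ-semistable layers: μ^(1)=10; μ^(2)=-1; μ^(3)=-12

((0, 2, 0); (4, 2, 2); (0, 0, 1))


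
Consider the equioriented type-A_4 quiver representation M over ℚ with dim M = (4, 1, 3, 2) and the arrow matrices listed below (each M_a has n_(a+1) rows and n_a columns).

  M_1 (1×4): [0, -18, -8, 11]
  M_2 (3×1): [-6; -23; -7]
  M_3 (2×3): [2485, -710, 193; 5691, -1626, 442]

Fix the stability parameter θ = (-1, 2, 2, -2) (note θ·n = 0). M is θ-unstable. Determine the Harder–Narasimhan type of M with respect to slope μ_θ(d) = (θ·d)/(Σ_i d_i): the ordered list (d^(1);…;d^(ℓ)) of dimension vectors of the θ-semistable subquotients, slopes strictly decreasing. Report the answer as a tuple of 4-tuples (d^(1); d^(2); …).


Barcode: M ≅ I[1,1]^3, I[1,4], I[3,3], I[3,4]. HN layers by μ_θ (4 steps, strictly decreasing):
  μ^(1)=2; μ^(2)=2/3; μ^(3)=0; μ^(4)=-1

((0, 0, 1, 0); (0, 1, 1, 1); (0, 0, 1, 1); (4, 0, 0, 0))


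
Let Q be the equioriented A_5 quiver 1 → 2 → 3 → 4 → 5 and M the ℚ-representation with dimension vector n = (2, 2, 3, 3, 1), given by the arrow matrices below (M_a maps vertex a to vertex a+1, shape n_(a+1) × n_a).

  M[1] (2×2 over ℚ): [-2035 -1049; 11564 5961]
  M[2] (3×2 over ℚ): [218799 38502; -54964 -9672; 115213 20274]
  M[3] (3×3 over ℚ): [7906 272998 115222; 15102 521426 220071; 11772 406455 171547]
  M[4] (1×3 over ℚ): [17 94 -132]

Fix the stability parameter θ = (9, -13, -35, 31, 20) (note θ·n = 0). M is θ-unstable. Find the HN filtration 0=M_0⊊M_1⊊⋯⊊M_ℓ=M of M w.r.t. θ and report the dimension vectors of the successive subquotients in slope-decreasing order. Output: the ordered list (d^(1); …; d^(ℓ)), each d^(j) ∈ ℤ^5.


Barcode: M ≅ I[1,2], I[1,5], I[3,4]^2. HN layers by μ_θ (5 steps, strictly decreasing):
  μ^(1)=31; μ^(2)=51/2; μ^(3)=-2; μ^(4)=-13; μ^(5)=-35

((0, 0, 0, 2, 0); (0, 0, 0, 1, 1); (1, 1, 0, 0, 0); (1, 1, 1, 0, 0); (0, 0, 2, 0, 0))


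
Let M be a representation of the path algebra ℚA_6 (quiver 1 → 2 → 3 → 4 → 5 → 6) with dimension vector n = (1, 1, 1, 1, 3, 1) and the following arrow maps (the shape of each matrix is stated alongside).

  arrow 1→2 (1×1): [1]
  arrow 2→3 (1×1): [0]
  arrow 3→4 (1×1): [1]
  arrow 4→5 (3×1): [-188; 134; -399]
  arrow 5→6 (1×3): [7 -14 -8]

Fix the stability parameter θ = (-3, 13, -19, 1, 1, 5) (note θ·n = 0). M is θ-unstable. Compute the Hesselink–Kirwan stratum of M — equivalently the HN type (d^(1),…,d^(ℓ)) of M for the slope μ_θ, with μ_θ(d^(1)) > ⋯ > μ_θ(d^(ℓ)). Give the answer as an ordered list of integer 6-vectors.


Barcode: M ≅ I[1,2], I[3,5], I[5,5], I[5,6]. HN layers by μ_θ (5 steps, strictly decreasing):
  μ^(1)=13; μ^(2)=5; μ^(3)=1; μ^(4)=-3; μ^(5)=-19

((0, 1, 0, 0, 0, 0); (0, 0, 0, 0, 0, 1); (0, 0, 0, 1, 3, 0); (1, 0, 0, 0, 0, 0); (0, 0, 1, 0, 0, 0))


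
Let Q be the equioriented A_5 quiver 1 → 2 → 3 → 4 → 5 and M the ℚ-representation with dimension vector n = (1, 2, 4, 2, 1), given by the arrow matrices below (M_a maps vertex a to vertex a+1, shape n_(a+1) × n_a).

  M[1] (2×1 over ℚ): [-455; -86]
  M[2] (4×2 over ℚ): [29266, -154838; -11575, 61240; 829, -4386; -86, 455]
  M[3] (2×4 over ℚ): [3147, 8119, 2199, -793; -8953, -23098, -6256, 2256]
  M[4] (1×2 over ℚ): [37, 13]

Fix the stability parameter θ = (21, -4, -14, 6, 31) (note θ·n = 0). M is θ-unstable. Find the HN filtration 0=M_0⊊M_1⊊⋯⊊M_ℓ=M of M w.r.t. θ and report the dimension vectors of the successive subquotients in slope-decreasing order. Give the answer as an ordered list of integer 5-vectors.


Barcode: M ≅ I[1,3], I[2,5], I[3,3], I[3,4]. HN layers by μ_θ (5 steps, strictly decreasing):
  μ^(1)=31; μ^(2)=6; μ^(3)=1; μ^(4)=-9; μ^(5)=-14

((0, 0, 0, 0, 1); (0, 0, 0, 2, 0); (1, 1, 1, 0, 0); (0, 1, 1, 0, 0); (0, 0, 2, 0, 0))
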